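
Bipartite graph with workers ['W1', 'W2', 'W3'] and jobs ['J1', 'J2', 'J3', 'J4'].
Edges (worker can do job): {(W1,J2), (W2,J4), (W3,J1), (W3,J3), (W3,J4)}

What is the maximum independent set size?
Maximum independent set = 4

By König's theorem:
- Min vertex cover = Max matching = 3
- Max independent set = Total vertices - Min vertex cover
- Max independent set = 7 - 3 = 4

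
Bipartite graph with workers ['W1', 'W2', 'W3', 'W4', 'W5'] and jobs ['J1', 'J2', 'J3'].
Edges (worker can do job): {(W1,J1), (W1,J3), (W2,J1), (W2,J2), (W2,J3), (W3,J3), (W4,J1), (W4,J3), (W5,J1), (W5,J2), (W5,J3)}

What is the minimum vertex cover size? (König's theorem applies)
Minimum vertex cover size = 3

By König's theorem: in bipartite graphs,
min vertex cover = max matching = 3

Maximum matching has size 3, so minimum vertex cover also has size 3.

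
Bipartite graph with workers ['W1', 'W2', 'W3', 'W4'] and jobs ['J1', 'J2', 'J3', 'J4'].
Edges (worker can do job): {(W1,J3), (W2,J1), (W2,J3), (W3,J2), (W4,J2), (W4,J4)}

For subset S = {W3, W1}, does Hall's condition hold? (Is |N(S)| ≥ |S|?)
Yes: |N(S)| = 2, |S| = 2

Subset S = {W3, W1}
Neighbors N(S) = {J2, J3}

|N(S)| = 2, |S| = 2
Hall's condition: |N(S)| ≥ |S| is satisfied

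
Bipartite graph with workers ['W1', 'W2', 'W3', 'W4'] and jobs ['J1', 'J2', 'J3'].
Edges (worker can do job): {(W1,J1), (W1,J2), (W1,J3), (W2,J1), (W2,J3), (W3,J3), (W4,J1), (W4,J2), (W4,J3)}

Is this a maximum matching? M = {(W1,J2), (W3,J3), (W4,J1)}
Yes, size 3 is maximum

Proposed matching has size 3.
Maximum matching size for this graph: 3.

This is a maximum matching.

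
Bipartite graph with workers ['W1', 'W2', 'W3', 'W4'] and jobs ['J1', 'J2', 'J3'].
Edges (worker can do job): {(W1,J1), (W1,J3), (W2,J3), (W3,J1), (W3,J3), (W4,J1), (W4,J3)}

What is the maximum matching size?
Maximum matching size = 2

Maximum matching: {(W3,J3), (W4,J1)}
Size: 2

This assigns 2 workers to 2 distinct jobs.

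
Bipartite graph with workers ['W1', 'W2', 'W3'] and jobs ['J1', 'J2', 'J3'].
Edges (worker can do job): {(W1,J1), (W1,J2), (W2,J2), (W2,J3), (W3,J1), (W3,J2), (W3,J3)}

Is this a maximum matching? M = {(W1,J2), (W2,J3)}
No, size 2 is not maximum

Proposed matching has size 2.
Maximum matching size for this graph: 3.

This is NOT maximum - can be improved to size 3.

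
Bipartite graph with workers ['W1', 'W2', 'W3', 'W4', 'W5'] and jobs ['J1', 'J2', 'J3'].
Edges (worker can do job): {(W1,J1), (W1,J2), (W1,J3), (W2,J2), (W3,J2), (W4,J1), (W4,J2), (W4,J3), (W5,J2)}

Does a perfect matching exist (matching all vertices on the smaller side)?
Yes, perfect matching exists (size 3)

Perfect matching: {(W1,J3), (W3,J2), (W4,J1)}
All 3 vertices on the smaller side are matched.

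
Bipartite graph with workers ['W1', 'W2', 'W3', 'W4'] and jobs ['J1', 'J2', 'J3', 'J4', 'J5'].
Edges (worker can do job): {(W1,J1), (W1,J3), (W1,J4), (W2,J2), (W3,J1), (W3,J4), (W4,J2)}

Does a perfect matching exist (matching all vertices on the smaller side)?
No, maximum matching has size 3 < 4

Maximum matching has size 3, need 4 for perfect matching.
Unmatched workers: ['W2']
Unmatched jobs: ['J5', 'J4']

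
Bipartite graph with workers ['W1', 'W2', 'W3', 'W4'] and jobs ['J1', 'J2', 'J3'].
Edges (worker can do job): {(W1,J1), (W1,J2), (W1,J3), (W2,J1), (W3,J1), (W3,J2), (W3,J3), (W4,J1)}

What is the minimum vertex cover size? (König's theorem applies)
Minimum vertex cover size = 3

By König's theorem: in bipartite graphs,
min vertex cover = max matching = 3

Maximum matching has size 3, so minimum vertex cover also has size 3.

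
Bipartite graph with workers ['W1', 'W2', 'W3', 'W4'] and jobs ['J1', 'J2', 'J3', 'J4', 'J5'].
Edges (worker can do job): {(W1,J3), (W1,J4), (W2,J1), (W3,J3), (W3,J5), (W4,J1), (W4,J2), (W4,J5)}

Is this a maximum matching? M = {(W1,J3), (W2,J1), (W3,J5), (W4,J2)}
Yes, size 4 is maximum

Proposed matching has size 4.
Maximum matching size for this graph: 4.

This is a maximum matching.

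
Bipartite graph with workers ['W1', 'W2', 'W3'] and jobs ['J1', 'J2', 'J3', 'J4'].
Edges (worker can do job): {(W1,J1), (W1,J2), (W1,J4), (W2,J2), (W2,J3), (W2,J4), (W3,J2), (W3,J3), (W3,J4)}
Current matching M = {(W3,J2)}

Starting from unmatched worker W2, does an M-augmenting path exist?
Yes: W2 → J4

An M-augmenting path alternates non-matching / matching edges, starting and ending at unmatched vertices.
Path: W2 → J4
(J4 is unmatched in M, so the path is augmenting.)
Flipping edges along this path would increase |M| from 1 to 2.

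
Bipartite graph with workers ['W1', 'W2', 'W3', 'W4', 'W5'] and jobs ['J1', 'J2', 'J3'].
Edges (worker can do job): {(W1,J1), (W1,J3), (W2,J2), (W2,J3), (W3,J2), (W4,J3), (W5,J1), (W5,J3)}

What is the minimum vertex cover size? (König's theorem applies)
Minimum vertex cover size = 3

By König's theorem: in bipartite graphs,
min vertex cover = max matching = 3

Maximum matching has size 3, so minimum vertex cover also has size 3.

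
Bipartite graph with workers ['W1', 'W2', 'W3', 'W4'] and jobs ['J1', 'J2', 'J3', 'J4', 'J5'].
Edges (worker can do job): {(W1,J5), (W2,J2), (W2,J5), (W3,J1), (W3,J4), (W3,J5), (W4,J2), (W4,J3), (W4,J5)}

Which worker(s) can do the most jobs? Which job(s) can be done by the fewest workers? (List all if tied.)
Most versatile: W3, W4 (3 jobs); Least covered: J1, J3, J4 (1 workers)

Worker degrees (jobs they can do): W1:1, W2:2, W3:3, W4:3
Job degrees (workers who can do it): J1:1, J2:2, J3:1, J4:1, J5:4

Maximum worker degree is 3, achieved by: W3, W4
Minimum job degree is 1, achieved by: J1, J3, J4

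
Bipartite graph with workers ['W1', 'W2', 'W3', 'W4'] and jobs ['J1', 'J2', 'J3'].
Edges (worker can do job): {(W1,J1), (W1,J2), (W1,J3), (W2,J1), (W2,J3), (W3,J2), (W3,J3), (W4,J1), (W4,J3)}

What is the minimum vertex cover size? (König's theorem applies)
Minimum vertex cover size = 3

By König's theorem: in bipartite graphs,
min vertex cover = max matching = 3

Maximum matching has size 3, so minimum vertex cover also has size 3.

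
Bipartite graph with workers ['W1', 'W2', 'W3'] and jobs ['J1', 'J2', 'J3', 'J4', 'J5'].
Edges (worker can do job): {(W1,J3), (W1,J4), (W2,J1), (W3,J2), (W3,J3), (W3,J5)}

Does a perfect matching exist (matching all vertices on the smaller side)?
Yes, perfect matching exists (size 3)

Perfect matching: {(W1,J4), (W2,J1), (W3,J2)}
All 3 vertices on the smaller side are matched.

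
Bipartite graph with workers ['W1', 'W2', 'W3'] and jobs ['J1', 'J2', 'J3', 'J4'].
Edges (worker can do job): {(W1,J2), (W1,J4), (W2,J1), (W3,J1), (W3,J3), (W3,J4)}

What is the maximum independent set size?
Maximum independent set = 4

By König's theorem:
- Min vertex cover = Max matching = 3
- Max independent set = Total vertices - Min vertex cover
- Max independent set = 7 - 3 = 4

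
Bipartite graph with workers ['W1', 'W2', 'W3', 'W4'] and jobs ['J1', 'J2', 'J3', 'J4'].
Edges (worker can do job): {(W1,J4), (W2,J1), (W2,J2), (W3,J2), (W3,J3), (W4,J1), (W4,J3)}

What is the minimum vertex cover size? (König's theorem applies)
Minimum vertex cover size = 4

By König's theorem: in bipartite graphs,
min vertex cover = max matching = 4

Maximum matching has size 4, so minimum vertex cover also has size 4.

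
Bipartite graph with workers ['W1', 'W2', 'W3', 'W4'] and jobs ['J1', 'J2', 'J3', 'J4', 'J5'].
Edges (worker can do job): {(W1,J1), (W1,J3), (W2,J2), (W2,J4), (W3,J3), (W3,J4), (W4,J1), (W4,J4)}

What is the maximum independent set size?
Maximum independent set = 5

By König's theorem:
- Min vertex cover = Max matching = 4
- Max independent set = Total vertices - Min vertex cover
- Max independent set = 9 - 4 = 5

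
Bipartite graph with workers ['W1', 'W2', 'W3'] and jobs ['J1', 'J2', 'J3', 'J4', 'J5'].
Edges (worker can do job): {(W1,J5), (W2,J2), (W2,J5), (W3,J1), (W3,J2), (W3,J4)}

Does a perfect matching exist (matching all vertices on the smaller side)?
Yes, perfect matching exists (size 3)

Perfect matching: {(W1,J5), (W2,J2), (W3,J4)}
All 3 vertices on the smaller side are matched.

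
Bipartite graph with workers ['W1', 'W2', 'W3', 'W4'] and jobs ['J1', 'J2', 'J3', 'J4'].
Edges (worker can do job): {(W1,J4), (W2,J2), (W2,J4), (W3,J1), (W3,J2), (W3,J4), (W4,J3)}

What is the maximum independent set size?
Maximum independent set = 4

By König's theorem:
- Min vertex cover = Max matching = 4
- Max independent set = Total vertices - Min vertex cover
- Max independent set = 8 - 4 = 4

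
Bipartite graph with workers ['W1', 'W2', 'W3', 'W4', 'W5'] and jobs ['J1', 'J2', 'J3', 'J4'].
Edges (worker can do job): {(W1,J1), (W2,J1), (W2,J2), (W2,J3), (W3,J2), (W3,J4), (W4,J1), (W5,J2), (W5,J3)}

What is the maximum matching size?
Maximum matching size = 4

Maximum matching: {(W2,J2), (W3,J4), (W4,J1), (W5,J3)}
Size: 4

This assigns 4 workers to 4 distinct jobs.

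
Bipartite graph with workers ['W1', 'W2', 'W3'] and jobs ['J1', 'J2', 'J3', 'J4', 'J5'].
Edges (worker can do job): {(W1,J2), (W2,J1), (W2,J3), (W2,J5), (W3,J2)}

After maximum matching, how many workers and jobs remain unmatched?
Unmatched: 1 workers, 3 jobs

Maximum matching size: 2
Workers: 3 total, 2 matched, 1 unmatched
Jobs: 5 total, 2 matched, 3 unmatched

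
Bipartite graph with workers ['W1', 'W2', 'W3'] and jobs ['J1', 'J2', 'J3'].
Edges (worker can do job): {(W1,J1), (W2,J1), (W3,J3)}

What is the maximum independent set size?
Maximum independent set = 4

By König's theorem:
- Min vertex cover = Max matching = 2
- Max independent set = Total vertices - Min vertex cover
- Max independent set = 6 - 2 = 4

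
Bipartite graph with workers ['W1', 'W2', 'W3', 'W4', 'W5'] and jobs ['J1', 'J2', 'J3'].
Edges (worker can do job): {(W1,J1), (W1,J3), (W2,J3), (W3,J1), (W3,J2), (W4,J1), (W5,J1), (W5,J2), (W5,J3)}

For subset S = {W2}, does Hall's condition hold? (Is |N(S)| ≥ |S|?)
Yes: |N(S)| = 1, |S| = 1

Subset S = {W2}
Neighbors N(S) = {J3}

|N(S)| = 1, |S| = 1
Hall's condition: |N(S)| ≥ |S| is satisfied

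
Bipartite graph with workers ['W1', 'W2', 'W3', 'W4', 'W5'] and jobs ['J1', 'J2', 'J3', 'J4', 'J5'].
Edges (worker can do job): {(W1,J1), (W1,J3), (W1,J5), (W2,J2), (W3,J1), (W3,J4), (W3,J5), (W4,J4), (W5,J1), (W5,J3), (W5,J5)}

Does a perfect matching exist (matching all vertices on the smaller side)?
Yes, perfect matching exists (size 5)

Perfect matching: {(W1,J5), (W2,J2), (W3,J1), (W4,J4), (W5,J3)}
All 5 vertices on the smaller side are matched.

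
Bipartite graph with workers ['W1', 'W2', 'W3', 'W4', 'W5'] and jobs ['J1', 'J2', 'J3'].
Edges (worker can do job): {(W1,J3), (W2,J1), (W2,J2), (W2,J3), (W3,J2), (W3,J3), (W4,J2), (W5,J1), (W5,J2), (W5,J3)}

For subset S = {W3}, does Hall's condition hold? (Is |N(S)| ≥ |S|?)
Yes: |N(S)| = 2, |S| = 1

Subset S = {W3}
Neighbors N(S) = {J2, J3}

|N(S)| = 2, |S| = 1
Hall's condition: |N(S)| ≥ |S| is satisfied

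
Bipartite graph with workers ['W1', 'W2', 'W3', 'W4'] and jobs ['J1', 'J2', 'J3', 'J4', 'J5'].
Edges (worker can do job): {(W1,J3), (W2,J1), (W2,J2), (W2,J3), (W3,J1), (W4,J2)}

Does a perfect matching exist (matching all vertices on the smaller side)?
No, maximum matching has size 3 < 4

Maximum matching has size 3, need 4 for perfect matching.
Unmatched workers: ['W2']
Unmatched jobs: ['J5', 'J4']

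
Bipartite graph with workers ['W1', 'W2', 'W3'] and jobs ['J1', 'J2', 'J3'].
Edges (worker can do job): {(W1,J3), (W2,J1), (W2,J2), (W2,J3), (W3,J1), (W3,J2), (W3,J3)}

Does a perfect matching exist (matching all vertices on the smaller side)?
Yes, perfect matching exists (size 3)

Perfect matching: {(W1,J3), (W2,J2), (W3,J1)}
All 3 vertices on the smaller side are matched.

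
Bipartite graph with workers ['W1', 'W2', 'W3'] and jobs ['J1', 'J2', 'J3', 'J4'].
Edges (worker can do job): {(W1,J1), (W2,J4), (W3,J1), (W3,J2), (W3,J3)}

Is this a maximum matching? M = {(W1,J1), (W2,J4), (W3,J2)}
Yes, size 3 is maximum

Proposed matching has size 3.
Maximum matching size for this graph: 3.

This is a maximum matching.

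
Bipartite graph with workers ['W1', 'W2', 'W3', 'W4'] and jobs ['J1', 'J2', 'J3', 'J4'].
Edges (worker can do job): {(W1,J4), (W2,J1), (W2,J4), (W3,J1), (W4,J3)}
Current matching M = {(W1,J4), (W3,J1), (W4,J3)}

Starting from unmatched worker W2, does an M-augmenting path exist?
No augmenting path from W2

Alternating search from W2 reaches jobs: {J1, J4}.
Every reachable job is already matched in M, and following those matched edges back to workers exposes no further unvisited jobs.
No M-augmenting path from W2 exists.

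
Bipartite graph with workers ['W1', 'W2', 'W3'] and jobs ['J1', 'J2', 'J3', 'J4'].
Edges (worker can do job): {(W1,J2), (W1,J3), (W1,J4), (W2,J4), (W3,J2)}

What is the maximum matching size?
Maximum matching size = 3

Maximum matching: {(W1,J3), (W2,J4), (W3,J2)}
Size: 3

This assigns 3 workers to 3 distinct jobs.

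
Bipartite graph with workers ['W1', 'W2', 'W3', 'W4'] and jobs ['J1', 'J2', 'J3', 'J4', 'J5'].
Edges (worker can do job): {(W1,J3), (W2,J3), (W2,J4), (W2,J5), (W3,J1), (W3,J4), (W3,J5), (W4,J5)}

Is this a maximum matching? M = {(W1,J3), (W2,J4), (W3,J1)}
No, size 3 is not maximum

Proposed matching has size 3.
Maximum matching size for this graph: 4.

This is NOT maximum - can be improved to size 4.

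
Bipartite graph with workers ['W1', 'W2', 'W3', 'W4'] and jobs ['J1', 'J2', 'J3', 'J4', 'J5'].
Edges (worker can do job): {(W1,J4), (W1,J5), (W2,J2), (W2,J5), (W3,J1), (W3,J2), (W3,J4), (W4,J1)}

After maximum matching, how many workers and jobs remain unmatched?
Unmatched: 0 workers, 1 jobs

Maximum matching size: 4
Workers: 4 total, 4 matched, 0 unmatched
Jobs: 5 total, 4 matched, 1 unmatched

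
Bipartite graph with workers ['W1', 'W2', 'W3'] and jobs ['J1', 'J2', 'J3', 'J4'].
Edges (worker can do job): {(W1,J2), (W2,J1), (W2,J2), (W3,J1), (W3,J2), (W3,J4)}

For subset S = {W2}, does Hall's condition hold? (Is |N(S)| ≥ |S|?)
Yes: |N(S)| = 2, |S| = 1

Subset S = {W2}
Neighbors N(S) = {J1, J2}

|N(S)| = 2, |S| = 1
Hall's condition: |N(S)| ≥ |S| is satisfied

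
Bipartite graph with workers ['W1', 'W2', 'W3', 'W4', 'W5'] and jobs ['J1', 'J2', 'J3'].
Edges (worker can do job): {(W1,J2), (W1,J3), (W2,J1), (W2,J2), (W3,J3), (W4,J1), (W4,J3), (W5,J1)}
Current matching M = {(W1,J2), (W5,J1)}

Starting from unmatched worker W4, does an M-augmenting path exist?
Yes: W4 → J3

An M-augmenting path alternates non-matching / matching edges, starting and ending at unmatched vertices.
Path: W4 → J3
(J3 is unmatched in M, so the path is augmenting.)
Flipping edges along this path would increase |M| from 2 to 3.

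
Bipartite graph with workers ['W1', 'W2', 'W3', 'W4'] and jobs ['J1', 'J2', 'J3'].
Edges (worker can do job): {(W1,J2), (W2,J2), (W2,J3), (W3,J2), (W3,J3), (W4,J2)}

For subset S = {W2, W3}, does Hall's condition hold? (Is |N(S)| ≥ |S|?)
Yes: |N(S)| = 2, |S| = 2

Subset S = {W2, W3}
Neighbors N(S) = {J2, J3}

|N(S)| = 2, |S| = 2
Hall's condition: |N(S)| ≥ |S| is satisfied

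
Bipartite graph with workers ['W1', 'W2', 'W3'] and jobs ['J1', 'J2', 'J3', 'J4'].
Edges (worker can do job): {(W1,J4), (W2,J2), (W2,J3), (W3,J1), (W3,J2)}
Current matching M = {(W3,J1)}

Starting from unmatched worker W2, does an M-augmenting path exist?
Yes: W2 → J2

An M-augmenting path alternates non-matching / matching edges, starting and ending at unmatched vertices.
Path: W2 → J2
(J2 is unmatched in M, so the path is augmenting.)
Flipping edges along this path would increase |M| from 1 to 2.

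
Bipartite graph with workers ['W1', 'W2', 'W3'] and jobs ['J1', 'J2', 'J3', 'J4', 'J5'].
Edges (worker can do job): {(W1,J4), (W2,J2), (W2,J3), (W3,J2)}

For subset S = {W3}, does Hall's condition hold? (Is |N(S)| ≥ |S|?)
Yes: |N(S)| = 1, |S| = 1

Subset S = {W3}
Neighbors N(S) = {J2}

|N(S)| = 1, |S| = 1
Hall's condition: |N(S)| ≥ |S| is satisfied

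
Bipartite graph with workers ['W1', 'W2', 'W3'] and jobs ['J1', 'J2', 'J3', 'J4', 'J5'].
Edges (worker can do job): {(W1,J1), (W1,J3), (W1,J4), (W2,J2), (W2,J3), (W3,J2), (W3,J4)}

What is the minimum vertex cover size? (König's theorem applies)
Minimum vertex cover size = 3

By König's theorem: in bipartite graphs,
min vertex cover = max matching = 3

Maximum matching has size 3, so minimum vertex cover also has size 3.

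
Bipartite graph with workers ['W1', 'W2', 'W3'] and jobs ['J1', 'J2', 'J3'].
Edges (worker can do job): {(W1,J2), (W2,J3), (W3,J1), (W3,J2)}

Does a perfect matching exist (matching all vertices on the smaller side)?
Yes, perfect matching exists (size 3)

Perfect matching: {(W1,J2), (W2,J3), (W3,J1)}
All 3 vertices on the smaller side are matched.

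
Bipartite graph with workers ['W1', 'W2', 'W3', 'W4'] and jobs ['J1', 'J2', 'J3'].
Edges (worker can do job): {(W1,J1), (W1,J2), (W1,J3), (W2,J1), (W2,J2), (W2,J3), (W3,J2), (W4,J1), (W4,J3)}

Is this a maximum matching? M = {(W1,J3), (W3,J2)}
No, size 2 is not maximum

Proposed matching has size 2.
Maximum matching size for this graph: 3.

This is NOT maximum - can be improved to size 3.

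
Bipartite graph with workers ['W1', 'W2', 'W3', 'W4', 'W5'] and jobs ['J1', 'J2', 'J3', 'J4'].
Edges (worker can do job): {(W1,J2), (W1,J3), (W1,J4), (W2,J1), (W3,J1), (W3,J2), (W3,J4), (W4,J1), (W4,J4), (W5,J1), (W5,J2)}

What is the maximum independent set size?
Maximum independent set = 5

By König's theorem:
- Min vertex cover = Max matching = 4
- Max independent set = Total vertices - Min vertex cover
- Max independent set = 9 - 4 = 5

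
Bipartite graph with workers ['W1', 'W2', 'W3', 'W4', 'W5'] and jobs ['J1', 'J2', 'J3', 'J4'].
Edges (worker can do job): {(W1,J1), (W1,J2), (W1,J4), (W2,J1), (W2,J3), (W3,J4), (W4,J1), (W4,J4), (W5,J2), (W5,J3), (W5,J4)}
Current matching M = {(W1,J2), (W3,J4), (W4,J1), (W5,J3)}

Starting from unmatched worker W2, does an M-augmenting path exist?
No augmenting path from W2

Alternating search from W2 reaches jobs: {J1, J2, J3, J4}.
Every reachable job is already matched in M, and following those matched edges back to workers exposes no further unvisited jobs.
No M-augmenting path from W2 exists.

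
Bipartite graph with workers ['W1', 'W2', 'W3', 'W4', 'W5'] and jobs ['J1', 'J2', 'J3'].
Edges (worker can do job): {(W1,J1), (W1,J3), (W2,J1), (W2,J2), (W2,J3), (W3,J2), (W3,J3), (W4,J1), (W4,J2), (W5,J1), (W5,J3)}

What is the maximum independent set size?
Maximum independent set = 5

By König's theorem:
- Min vertex cover = Max matching = 3
- Max independent set = Total vertices - Min vertex cover
- Max independent set = 8 - 3 = 5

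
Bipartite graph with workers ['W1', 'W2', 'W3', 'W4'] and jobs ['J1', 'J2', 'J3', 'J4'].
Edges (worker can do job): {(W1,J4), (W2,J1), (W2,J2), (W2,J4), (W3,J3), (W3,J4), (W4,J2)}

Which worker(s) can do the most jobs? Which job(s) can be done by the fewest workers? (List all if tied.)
Most versatile: W2 (3 jobs); Least covered: J1, J3 (1 workers)

Worker degrees (jobs they can do): W1:1, W2:3, W3:2, W4:1
Job degrees (workers who can do it): J1:1, J2:2, J3:1, J4:3

Maximum worker degree is 3, achieved by: W2
Minimum job degree is 1, achieved by: J1, J3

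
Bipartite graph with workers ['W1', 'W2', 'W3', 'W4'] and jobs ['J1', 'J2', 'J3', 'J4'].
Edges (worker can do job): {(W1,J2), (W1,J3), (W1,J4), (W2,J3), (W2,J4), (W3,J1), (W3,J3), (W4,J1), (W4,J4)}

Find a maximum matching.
Matching: {(W1,J2), (W2,J4), (W3,J3), (W4,J1)}

Maximum matching (size 4):
  W1 → J2
  W2 → J4
  W3 → J3
  W4 → J1

Each worker is assigned to at most one job, and each job to at most one worker.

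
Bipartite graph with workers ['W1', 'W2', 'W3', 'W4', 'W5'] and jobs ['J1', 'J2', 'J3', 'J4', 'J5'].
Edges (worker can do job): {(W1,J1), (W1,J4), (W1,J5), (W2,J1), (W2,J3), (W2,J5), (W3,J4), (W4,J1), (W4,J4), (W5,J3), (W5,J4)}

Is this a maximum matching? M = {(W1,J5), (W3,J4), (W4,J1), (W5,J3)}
Yes, size 4 is maximum

Proposed matching has size 4.
Maximum matching size for this graph: 4.

This is a maximum matching.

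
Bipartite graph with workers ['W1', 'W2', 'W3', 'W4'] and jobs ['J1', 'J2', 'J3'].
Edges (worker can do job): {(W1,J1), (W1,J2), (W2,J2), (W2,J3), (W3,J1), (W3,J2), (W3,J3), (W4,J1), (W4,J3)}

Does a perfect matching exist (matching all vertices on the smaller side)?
Yes, perfect matching exists (size 3)

Perfect matching: {(W1,J1), (W3,J2), (W4,J3)}
All 3 vertices on the smaller side are matched.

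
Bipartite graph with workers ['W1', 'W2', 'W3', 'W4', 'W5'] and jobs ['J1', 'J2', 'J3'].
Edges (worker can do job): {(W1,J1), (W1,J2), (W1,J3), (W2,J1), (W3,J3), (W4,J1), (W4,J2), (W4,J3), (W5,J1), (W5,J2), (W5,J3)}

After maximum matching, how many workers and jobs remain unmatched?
Unmatched: 2 workers, 0 jobs

Maximum matching size: 3
Workers: 5 total, 3 matched, 2 unmatched
Jobs: 3 total, 3 matched, 0 unmatched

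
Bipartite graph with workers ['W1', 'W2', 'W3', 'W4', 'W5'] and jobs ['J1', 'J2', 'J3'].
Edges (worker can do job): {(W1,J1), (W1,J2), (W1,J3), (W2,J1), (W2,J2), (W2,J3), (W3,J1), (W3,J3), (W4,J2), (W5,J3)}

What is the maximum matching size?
Maximum matching size = 3

Maximum matching: {(W1,J1), (W3,J3), (W4,J2)}
Size: 3

This assigns 3 workers to 3 distinct jobs.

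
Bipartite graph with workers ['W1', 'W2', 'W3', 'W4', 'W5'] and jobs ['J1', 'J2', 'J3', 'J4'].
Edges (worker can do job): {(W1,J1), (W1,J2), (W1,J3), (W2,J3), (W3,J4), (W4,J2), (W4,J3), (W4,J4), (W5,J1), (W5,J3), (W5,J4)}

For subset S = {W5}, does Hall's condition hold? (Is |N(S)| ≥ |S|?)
Yes: |N(S)| = 3, |S| = 1

Subset S = {W5}
Neighbors N(S) = {J1, J3, J4}

|N(S)| = 3, |S| = 1
Hall's condition: |N(S)| ≥ |S| is satisfied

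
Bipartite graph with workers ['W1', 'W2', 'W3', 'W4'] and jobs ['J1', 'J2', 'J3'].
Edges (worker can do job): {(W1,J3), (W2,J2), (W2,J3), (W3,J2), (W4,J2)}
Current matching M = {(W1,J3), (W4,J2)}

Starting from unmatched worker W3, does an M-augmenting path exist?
No augmenting path from W3

Alternating search from W3 reaches jobs: {J2}.
Every reachable job is already matched in M, and following those matched edges back to workers exposes no further unvisited jobs.
No M-augmenting path from W3 exists.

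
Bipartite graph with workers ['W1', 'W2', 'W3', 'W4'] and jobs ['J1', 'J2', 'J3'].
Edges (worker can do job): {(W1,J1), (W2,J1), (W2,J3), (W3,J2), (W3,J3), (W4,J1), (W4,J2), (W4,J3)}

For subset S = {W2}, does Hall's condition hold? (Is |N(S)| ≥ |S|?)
Yes: |N(S)| = 2, |S| = 1

Subset S = {W2}
Neighbors N(S) = {J1, J3}

|N(S)| = 2, |S| = 1
Hall's condition: |N(S)| ≥ |S| is satisfied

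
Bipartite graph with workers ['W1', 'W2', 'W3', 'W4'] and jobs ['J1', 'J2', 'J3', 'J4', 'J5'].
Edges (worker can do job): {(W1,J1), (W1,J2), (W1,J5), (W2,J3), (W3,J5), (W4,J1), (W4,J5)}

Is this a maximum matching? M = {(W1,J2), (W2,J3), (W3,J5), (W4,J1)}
Yes, size 4 is maximum

Proposed matching has size 4.
Maximum matching size for this graph: 4.

This is a maximum matching.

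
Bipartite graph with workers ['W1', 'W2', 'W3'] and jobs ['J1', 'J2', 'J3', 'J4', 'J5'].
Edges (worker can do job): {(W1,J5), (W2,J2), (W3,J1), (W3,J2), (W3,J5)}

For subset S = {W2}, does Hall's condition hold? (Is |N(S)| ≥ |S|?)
Yes: |N(S)| = 1, |S| = 1

Subset S = {W2}
Neighbors N(S) = {J2}

|N(S)| = 1, |S| = 1
Hall's condition: |N(S)| ≥ |S| is satisfied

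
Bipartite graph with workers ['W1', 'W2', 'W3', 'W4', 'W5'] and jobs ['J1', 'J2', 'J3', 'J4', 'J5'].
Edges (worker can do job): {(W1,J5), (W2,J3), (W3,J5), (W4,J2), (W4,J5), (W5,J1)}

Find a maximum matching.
Matching: {(W2,J3), (W3,J5), (W4,J2), (W5,J1)}

Maximum matching (size 4):
  W2 → J3
  W3 → J5
  W4 → J2
  W5 → J1

Each worker is assigned to at most one job, and each job to at most one worker.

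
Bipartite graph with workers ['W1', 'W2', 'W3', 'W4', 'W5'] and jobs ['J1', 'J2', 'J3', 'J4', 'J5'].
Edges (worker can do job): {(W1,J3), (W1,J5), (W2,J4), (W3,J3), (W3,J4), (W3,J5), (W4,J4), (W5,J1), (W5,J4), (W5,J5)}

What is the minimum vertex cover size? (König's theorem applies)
Minimum vertex cover size = 4

By König's theorem: in bipartite graphs,
min vertex cover = max matching = 4

Maximum matching has size 4, so minimum vertex cover also has size 4.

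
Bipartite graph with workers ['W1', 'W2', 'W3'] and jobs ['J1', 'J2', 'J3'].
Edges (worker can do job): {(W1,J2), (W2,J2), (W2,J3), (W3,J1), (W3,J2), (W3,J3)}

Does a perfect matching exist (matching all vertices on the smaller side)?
Yes, perfect matching exists (size 3)

Perfect matching: {(W1,J2), (W2,J3), (W3,J1)}
All 3 vertices on the smaller side are matched.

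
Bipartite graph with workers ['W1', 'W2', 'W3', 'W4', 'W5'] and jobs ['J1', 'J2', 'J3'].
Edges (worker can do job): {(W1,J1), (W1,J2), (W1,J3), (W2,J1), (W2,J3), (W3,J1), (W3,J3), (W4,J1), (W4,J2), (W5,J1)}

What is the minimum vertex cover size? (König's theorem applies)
Minimum vertex cover size = 3

By König's theorem: in bipartite graphs,
min vertex cover = max matching = 3

Maximum matching has size 3, so minimum vertex cover also has size 3.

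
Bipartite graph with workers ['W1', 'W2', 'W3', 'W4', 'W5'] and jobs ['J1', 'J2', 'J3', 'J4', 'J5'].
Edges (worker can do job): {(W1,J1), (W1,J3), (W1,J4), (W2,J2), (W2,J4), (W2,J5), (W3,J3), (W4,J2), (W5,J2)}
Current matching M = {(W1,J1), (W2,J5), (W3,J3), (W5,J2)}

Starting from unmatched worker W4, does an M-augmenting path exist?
No augmenting path from W4

Alternating search from W4 reaches jobs: {J2}.
Every reachable job is already matched in M, and following those matched edges back to workers exposes no further unvisited jobs.
No M-augmenting path from W4 exists.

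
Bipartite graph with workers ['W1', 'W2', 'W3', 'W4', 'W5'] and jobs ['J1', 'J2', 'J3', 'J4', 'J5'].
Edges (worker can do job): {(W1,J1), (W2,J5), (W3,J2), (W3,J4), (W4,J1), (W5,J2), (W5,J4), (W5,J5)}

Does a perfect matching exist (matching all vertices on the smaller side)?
No, maximum matching has size 4 < 5

Maximum matching has size 4, need 5 for perfect matching.
Unmatched workers: ['W1']
Unmatched jobs: ['J3']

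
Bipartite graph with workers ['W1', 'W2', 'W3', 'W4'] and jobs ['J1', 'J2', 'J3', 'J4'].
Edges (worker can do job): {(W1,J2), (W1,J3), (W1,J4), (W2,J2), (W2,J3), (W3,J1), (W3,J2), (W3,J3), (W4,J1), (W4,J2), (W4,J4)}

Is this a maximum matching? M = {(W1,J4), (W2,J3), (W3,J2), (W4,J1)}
Yes, size 4 is maximum

Proposed matching has size 4.
Maximum matching size for this graph: 4.

This is a maximum matching.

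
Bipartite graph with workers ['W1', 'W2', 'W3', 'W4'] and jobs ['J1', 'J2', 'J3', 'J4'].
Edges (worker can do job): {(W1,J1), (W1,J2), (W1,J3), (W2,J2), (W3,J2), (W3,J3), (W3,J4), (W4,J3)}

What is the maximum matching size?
Maximum matching size = 4

Maximum matching: {(W1,J1), (W2,J2), (W3,J4), (W4,J3)}
Size: 4

This assigns 4 workers to 4 distinct jobs.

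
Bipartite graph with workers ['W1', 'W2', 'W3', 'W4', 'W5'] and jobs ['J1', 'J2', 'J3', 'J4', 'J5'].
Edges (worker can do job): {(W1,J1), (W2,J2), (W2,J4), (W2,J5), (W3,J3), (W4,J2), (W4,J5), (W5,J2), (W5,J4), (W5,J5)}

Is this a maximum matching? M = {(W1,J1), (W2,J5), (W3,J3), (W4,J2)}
No, size 4 is not maximum

Proposed matching has size 4.
Maximum matching size for this graph: 5.

This is NOT maximum - can be improved to size 5.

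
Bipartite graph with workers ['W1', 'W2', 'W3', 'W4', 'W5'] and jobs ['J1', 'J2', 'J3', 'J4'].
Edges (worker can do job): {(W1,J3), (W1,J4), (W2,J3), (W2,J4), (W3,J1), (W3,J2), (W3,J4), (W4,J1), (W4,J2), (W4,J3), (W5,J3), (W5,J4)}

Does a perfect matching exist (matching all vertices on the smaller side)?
Yes, perfect matching exists (size 4)

Perfect matching: {(W1,J3), (W3,J2), (W4,J1), (W5,J4)}
All 4 vertices on the smaller side are matched.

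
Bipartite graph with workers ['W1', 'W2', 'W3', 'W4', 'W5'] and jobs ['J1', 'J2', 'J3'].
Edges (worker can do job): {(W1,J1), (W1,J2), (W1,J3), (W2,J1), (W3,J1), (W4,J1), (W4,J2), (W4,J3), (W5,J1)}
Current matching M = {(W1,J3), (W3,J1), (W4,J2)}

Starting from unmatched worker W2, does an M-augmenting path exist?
No augmenting path from W2

Alternating search from W2 reaches jobs: {J1}.
Every reachable job is already matched in M, and following those matched edges back to workers exposes no further unvisited jobs.
No M-augmenting path from W2 exists.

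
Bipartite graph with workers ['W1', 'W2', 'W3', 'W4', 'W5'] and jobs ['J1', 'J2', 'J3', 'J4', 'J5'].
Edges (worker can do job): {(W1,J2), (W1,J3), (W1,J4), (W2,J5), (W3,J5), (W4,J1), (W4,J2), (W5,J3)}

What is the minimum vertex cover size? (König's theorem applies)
Minimum vertex cover size = 4

By König's theorem: in bipartite graphs,
min vertex cover = max matching = 4

Maximum matching has size 4, so minimum vertex cover also has size 4.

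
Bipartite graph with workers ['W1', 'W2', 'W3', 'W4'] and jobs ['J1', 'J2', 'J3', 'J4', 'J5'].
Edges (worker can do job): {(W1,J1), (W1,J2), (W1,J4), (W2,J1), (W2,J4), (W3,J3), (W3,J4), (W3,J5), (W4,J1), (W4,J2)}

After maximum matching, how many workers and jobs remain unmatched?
Unmatched: 0 workers, 1 jobs

Maximum matching size: 4
Workers: 4 total, 4 matched, 0 unmatched
Jobs: 5 total, 4 matched, 1 unmatched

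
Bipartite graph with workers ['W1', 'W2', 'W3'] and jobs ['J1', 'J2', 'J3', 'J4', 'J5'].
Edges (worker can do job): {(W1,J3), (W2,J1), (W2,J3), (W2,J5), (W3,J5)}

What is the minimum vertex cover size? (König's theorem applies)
Minimum vertex cover size = 3

By König's theorem: in bipartite graphs,
min vertex cover = max matching = 3

Maximum matching has size 3, so minimum vertex cover also has size 3.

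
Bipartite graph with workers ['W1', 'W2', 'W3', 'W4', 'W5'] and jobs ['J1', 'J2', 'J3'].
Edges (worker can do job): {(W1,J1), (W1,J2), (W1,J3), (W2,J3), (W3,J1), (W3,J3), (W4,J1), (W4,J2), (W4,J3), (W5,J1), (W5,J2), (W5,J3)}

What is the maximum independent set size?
Maximum independent set = 5

By König's theorem:
- Min vertex cover = Max matching = 3
- Max independent set = Total vertices - Min vertex cover
- Max independent set = 8 - 3 = 5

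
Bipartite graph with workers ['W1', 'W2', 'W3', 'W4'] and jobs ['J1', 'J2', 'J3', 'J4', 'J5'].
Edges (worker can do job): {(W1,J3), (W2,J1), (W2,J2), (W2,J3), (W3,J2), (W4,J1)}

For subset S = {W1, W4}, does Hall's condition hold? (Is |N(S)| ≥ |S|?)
Yes: |N(S)| = 2, |S| = 2

Subset S = {W1, W4}
Neighbors N(S) = {J1, J3}

|N(S)| = 2, |S| = 2
Hall's condition: |N(S)| ≥ |S| is satisfied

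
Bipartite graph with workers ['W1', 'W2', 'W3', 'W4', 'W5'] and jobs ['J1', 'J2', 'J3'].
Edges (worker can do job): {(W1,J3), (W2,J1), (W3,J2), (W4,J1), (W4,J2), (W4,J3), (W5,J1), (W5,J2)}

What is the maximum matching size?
Maximum matching size = 3

Maximum matching: {(W3,J2), (W4,J3), (W5,J1)}
Size: 3

This assigns 3 workers to 3 distinct jobs.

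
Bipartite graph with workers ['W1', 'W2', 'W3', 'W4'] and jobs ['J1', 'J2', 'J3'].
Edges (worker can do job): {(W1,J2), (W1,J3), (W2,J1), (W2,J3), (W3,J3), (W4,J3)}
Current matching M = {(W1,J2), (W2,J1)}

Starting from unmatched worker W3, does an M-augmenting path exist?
Yes: W3 → J3

An M-augmenting path alternates non-matching / matching edges, starting and ending at unmatched vertices.
Path: W3 → J3
(J3 is unmatched in M, so the path is augmenting.)
Flipping edges along this path would increase |M| from 2 to 3.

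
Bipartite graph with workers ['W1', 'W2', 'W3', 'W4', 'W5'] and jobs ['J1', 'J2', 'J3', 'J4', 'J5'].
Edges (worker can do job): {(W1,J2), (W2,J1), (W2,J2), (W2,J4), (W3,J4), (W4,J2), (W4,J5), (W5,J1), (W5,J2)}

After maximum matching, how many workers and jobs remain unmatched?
Unmatched: 1 workers, 1 jobs

Maximum matching size: 4
Workers: 5 total, 4 matched, 1 unmatched
Jobs: 5 total, 4 matched, 1 unmatched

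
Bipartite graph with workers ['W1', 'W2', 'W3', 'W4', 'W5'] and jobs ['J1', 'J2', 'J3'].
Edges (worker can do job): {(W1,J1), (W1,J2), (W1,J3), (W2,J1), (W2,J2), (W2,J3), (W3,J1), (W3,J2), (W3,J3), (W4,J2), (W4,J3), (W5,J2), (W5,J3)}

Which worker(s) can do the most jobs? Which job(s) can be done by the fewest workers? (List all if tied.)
Most versatile: W1, W2, W3 (3 jobs); Least covered: J1 (3 workers)

Worker degrees (jobs they can do): W1:3, W2:3, W3:3, W4:2, W5:2
Job degrees (workers who can do it): J1:3, J2:5, J3:5

Maximum worker degree is 3, achieved by: W1, W2, W3
Minimum job degree is 3, achieved by: J1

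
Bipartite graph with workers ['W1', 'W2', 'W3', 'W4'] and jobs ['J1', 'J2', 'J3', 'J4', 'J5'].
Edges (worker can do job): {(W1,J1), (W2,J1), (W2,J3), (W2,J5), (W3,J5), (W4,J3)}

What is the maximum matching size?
Maximum matching size = 3

Maximum matching: {(W1,J1), (W3,J5), (W4,J3)}
Size: 3

This assigns 3 workers to 3 distinct jobs.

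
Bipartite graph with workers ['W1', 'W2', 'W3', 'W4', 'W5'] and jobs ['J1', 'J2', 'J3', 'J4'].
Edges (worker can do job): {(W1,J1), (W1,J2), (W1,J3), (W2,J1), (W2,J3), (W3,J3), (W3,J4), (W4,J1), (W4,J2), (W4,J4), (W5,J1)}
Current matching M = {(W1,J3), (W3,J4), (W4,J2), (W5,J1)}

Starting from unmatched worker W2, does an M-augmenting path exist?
No augmenting path from W2

Alternating search from W2 reaches jobs: {J1, J2, J3, J4}.
Every reachable job is already matched in M, and following those matched edges back to workers exposes no further unvisited jobs.
No M-augmenting path from W2 exists.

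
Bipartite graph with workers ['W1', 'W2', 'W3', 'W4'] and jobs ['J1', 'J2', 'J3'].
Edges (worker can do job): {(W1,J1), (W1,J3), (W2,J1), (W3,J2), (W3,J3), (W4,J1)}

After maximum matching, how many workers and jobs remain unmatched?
Unmatched: 1 workers, 0 jobs

Maximum matching size: 3
Workers: 4 total, 3 matched, 1 unmatched
Jobs: 3 total, 3 matched, 0 unmatched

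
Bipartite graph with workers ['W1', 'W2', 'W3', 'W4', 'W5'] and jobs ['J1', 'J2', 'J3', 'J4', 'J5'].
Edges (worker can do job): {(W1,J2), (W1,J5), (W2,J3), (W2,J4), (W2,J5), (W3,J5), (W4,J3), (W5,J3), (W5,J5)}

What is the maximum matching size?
Maximum matching size = 4

Maximum matching: {(W1,J2), (W2,J4), (W3,J5), (W5,J3)}
Size: 4

This assigns 4 workers to 4 distinct jobs.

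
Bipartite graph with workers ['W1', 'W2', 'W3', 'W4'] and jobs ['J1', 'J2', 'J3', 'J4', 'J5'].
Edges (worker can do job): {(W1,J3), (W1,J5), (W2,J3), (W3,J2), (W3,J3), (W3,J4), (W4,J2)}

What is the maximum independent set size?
Maximum independent set = 5

By König's theorem:
- Min vertex cover = Max matching = 4
- Max independent set = Total vertices - Min vertex cover
- Max independent set = 9 - 4 = 5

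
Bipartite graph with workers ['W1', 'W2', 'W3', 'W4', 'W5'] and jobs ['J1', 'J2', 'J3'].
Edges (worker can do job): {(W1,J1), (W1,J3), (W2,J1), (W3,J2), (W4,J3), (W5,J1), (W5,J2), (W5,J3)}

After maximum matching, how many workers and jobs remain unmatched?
Unmatched: 2 workers, 0 jobs

Maximum matching size: 3
Workers: 5 total, 3 matched, 2 unmatched
Jobs: 3 total, 3 matched, 0 unmatched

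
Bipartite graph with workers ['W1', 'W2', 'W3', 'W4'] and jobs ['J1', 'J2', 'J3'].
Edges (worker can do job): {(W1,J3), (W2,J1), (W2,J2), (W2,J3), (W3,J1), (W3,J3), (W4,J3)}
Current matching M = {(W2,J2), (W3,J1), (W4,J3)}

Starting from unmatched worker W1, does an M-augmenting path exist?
No augmenting path from W1

Alternating search from W1 reaches jobs: {J3}.
Every reachable job is already matched in M, and following those matched edges back to workers exposes no further unvisited jobs.
No M-augmenting path from W1 exists.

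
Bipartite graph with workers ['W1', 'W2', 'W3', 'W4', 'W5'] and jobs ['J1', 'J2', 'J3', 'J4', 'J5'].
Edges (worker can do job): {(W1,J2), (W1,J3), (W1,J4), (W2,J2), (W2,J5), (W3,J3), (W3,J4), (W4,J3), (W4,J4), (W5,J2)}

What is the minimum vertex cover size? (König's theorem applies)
Minimum vertex cover size = 4

By König's theorem: in bipartite graphs,
min vertex cover = max matching = 4

Maximum matching has size 4, so minimum vertex cover also has size 4.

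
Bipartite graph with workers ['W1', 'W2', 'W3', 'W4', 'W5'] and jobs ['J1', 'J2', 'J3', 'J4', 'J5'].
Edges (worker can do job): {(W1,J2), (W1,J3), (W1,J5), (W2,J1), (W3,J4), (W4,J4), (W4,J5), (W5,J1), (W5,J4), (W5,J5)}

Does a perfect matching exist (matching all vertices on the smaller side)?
No, maximum matching has size 4 < 5

Maximum matching has size 4, need 5 for perfect matching.
Unmatched workers: ['W2']
Unmatched jobs: ['J3']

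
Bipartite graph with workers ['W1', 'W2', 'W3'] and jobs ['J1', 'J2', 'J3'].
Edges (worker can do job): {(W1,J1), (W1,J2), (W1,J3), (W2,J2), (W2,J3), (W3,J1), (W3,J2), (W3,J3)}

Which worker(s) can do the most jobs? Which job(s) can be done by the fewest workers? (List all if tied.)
Most versatile: W1, W3 (3 jobs); Least covered: J1 (2 workers)

Worker degrees (jobs they can do): W1:3, W2:2, W3:3
Job degrees (workers who can do it): J1:2, J2:3, J3:3

Maximum worker degree is 3, achieved by: W1, W3
Minimum job degree is 2, achieved by: J1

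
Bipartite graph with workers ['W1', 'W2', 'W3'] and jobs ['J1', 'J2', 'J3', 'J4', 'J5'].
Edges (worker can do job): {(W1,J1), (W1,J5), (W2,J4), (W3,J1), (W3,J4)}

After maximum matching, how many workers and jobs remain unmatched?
Unmatched: 0 workers, 2 jobs

Maximum matching size: 3
Workers: 3 total, 3 matched, 0 unmatched
Jobs: 5 total, 3 matched, 2 unmatched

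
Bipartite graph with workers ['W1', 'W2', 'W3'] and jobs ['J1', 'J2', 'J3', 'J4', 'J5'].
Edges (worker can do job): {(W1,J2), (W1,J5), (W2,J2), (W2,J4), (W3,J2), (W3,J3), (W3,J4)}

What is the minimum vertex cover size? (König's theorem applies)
Minimum vertex cover size = 3

By König's theorem: in bipartite graphs,
min vertex cover = max matching = 3

Maximum matching has size 3, so minimum vertex cover also has size 3.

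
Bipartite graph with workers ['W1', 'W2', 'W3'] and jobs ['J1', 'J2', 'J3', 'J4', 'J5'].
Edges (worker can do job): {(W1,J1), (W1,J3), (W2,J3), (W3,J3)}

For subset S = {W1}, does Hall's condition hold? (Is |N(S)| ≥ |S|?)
Yes: |N(S)| = 2, |S| = 1

Subset S = {W1}
Neighbors N(S) = {J1, J3}

|N(S)| = 2, |S| = 1
Hall's condition: |N(S)| ≥ |S| is satisfied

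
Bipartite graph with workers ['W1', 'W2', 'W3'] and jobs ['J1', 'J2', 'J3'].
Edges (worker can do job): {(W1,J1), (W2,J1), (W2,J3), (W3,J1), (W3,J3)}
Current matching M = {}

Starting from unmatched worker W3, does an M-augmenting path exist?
Yes: W3 → J3

An M-augmenting path alternates non-matching / matching edges, starting and ending at unmatched vertices.
Path: W3 → J3
(J3 is unmatched in M, so the path is augmenting.)
Flipping edges along this path would increase |M| from 0 to 1.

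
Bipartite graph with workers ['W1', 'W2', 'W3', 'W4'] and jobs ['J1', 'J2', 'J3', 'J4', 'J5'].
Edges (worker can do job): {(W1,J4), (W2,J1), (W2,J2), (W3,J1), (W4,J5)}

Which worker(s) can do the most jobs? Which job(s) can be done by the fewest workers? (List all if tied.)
Most versatile: W2 (2 jobs); Least covered: J3 (0 workers)

Worker degrees (jobs they can do): W1:1, W2:2, W3:1, W4:1
Job degrees (workers who can do it): J1:2, J2:1, J3:0, J4:1, J5:1

Maximum worker degree is 2, achieved by: W2
Minimum job degree is 0, achieved by: J3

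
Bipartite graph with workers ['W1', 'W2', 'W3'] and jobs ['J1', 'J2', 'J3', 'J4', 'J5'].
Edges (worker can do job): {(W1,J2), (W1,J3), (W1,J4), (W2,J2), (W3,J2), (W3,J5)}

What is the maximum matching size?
Maximum matching size = 3

Maximum matching: {(W1,J4), (W2,J2), (W3,J5)}
Size: 3

This assigns 3 workers to 3 distinct jobs.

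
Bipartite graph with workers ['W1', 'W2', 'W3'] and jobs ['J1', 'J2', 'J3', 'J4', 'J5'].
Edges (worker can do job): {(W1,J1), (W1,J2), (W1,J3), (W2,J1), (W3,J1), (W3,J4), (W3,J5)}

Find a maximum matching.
Matching: {(W1,J2), (W2,J1), (W3,J4)}

Maximum matching (size 3):
  W1 → J2
  W2 → J1
  W3 → J4

Each worker is assigned to at most one job, and each job to at most one worker.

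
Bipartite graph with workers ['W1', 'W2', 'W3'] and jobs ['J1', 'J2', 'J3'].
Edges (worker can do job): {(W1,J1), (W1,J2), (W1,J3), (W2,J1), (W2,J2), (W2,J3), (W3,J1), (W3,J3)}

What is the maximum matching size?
Maximum matching size = 3

Maximum matching: {(W1,J2), (W2,J3), (W3,J1)}
Size: 3

This assigns 3 workers to 3 distinct jobs.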